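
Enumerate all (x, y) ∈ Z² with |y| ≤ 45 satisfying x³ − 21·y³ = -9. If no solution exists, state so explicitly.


The equation is x³ - 21y³ = -9. For fixed y, x³ = 21·y³ − 9, so a solution requires the RHS to be a perfect cube.
Strategy: iterate y from -45 to 45, compute RHS = 21·y³ − 9, and check whether it is a (positive or negative) perfect cube.
Check small values of y:
  y = 0: RHS = -9 is not a perfect cube.
  y = 1: RHS = 12 is not a perfect cube.
  y = -1: RHS = -30 is not a perfect cube.
  y = 2: RHS = 159 is not a perfect cube.
  y = -2: RHS = -177 is not a perfect cube.
  y = 3: RHS = 558 is not a perfect cube.
  y = -3: RHS = -576 is not a perfect cube.
Continuing the search up to |y| = 45 finds no solutions either.
No (x, y) in the scanned range satisfies the equation.

No integer solutions with |y| ≤ 45.


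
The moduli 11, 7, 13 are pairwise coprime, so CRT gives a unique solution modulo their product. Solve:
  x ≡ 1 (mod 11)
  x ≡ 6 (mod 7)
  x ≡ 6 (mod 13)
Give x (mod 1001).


Moduli 11, 7, 13 are pairwise coprime; by CRT there is a unique solution modulo M = 11 · 7 · 13 = 1001.
Solve pairwise, accumulating the modulus:
  Start with x ≡ 1 (mod 11).
  Combine with x ≡ 6 (mod 7): since gcd(11, 7) = 1, we get a unique residue mod 77.
    Write x = 1 + 11·t and substitute into x ≡ 6 (mod 7): 11·t ≡ 6 − 1 = 5 (mod 7).
    Reduce coefficients mod 7: 4·t ≡ 5 (mod 7).
    The inverse of 4 mod 7 is 2 (since 4·2 = 8 = 1·7 + 1), so t ≡ 2·5 = 10 ≡ 3 (mod 7).
    Then x = 1 + 11·3 = 34, valid modulo lcm(11, 7) = 77: x ≡ 34 (mod 77).
  Combine with x ≡ 6 (mod 13): since gcd(77, 13) = 1, we get a unique residue mod 1001.
    Write x = 34 + 77·t and substitute into x ≡ 6 (mod 13): 77·t ≡ 6 − 34 = -28 (mod 13).
    Reduce coefficients mod 13: 12·t ≡ 11 (mod 13).
    The inverse of 12 mod 13 is 12 (since 12·12 = 144 = 11·13 + 1), so t ≡ 12·11 = 132 ≡ 2 (mod 13).
    Then x = 34 + 77·2 = 188, valid modulo lcm(77, 13) = 1001: x ≡ 188 (mod 1001).
Verify: 188 mod 11 = 1 ✓, 188 mod 7 = 6 ✓, 188 mod 13 = 6 ✓.

x ≡ 188 (mod 1001).


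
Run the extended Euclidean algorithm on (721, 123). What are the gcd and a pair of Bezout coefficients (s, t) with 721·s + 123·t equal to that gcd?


Euclidean algorithm on (721, 123) — divide until remainder is 0:
  721 = 5 · 123 + 106
  123 = 1 · 106 + 17
  106 = 6 · 17 + 4
  17 = 4 · 4 + 1
  4 = 4 · 1 + 0
gcd(721, 123) = 1.
Track Bezout coefficients alongside the remainders: start with r₀ = 721 = a·1 + b·0 (s = 1, t = 0) and r₁ = 123 = a·0 + b·1 (s = 0, t = 1); each new remainder r_{k+1} = r_{k-1} − q_k·r_k inherits s_{k+1} = s_{k-1} − q_k·s_k, t_{k+1} = t_{k-1} − q_k·t_k, so r_k = a·s_k + b·t_k at every step:
  q = 5: r = 106, s = 1 − 5·0 = 1, t = 0 − 5·1 = -5  (check: 721·1 + 123·(-5) = 106)
  q = 1: r = 17, s = 0 − 1·1 = -1, t = 1 − 1·(-5) = 6  (check: 721·(-1) + 123·6 = 17)
  q = 6: r = 4, s = 1 − 6·(-1) = 7, t = -5 − 6·6 = -41  (check: 721·7 + 123·(-41) = 4)
  q = 4: r = 1, s = -1 − 4·7 = -29, t = 6 − 4·(-41) = 170  (check: 721·(-29) + 123·170 = 1)
The row with r = 1 (the gcd) gives the Bezout coefficients s = -29, t = 170.
Result: 721 · (-29) + 123 · (170) = 1.

gcd(721, 123) = 1; s = -29, t = 170 (check: 721·(-29) + 123·170 = 1).


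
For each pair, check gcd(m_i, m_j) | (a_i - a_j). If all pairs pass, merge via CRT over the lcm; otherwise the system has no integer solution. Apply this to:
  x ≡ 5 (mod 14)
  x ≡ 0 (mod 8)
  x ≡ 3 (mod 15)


Moduli 14, 8, 15 are not pairwise coprime, so CRT works modulo lcm(m_i) when all pairwise compatibility conditions hold.
Pairwise compatibility: gcd(m_i, m_j) must divide a_i - a_j for every pair.
Merge one congruence at a time:
  Start: x ≡ 5 (mod 14).
  Combine with x ≡ 0 (mod 8): gcd(14, 8) = 2, and 0 - 5 = -5 is NOT divisible by 2.
    ⇒ system is inconsistent (no integer solution).

No solution (the system is inconsistent).


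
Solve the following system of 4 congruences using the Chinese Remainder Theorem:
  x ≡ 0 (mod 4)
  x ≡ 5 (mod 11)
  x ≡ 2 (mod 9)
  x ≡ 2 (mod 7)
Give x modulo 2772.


Product of moduli M = 4 · 11 · 9 · 7 = 2772.
Merge one congruence at a time:
  Start: x ≡ 0 (mod 4).
  Combine with x ≡ 5 (mod 11); new modulus lcm = 44.
    Write x = 0 + 4·t and substitute into x ≡ 5 (mod 11): 4·t ≡ 5 − 0 = 5 (mod 11).
    The inverse of 4 mod 11 is 3 (since 4·3 = 12 = 1·11 + 1), so t ≡ 3·5 = 15 ≡ 4 (mod 11).
    Then x = 0 + 4·4 = 16, valid modulo lcm(4, 11) = 44: x ≡ 16 (mod 44).
  Combine with x ≡ 2 (mod 9); new modulus lcm = 396.
    Write x = 16 + 44·t and substitute into x ≡ 2 (mod 9): 44·t ≡ 2 − 16 = -14 (mod 9).
    Reduce coefficients mod 9: 8·t ≡ 4 (mod 9).
    The inverse of 8 mod 9 is 8 (since 8·8 = 64 = 7·9 + 1), so t ≡ 8·4 = 32 ≡ 5 (mod 9).
    Then x = 16 + 44·5 = 236, valid modulo lcm(44, 9) = 396: x ≡ 236 (mod 396).
  Combine with x ≡ 2 (mod 7); new modulus lcm = 2772.
    Write x = 236 + 396·t and substitute into x ≡ 2 (mod 7): 396·t ≡ 2 − 236 = -234 (mod 7).
    Reduce coefficients mod 7: 4·t ≡ 4 (mod 7).
    The inverse of 4 mod 7 is 2 (since 4·2 = 8 = 1·7 + 1), so t ≡ 2·4 = 8 ≡ 1 (mod 7).
    Then x = 236 + 396·1 = 632, valid modulo lcm(396, 7) = 2772: x ≡ 632 (mod 2772).
Verify against each original: 632 mod 4 = 0, 632 mod 11 = 5, 632 mod 9 = 2, 632 mod 7 = 2.

x ≡ 632 (mod 2772).


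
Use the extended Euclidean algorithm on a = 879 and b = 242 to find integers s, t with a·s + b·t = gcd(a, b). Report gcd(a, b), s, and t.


Euclidean algorithm on (879, 242) — divide until remainder is 0:
  879 = 3 · 242 + 153
  242 = 1 · 153 + 89
  153 = 1 · 89 + 64
  89 = 1 · 64 + 25
  64 = 2 · 25 + 14
  25 = 1 · 14 + 11
  14 = 1 · 11 + 3
  11 = 3 · 3 + 2
  3 = 1 · 2 + 1
  2 = 2 · 1 + 0
gcd(879, 242) = 1.
Track Bezout coefficients alongside the remainders: start with r₀ = 879 = a·1 + b·0 (s = 1, t = 0) and r₁ = 242 = a·0 + b·1 (s = 0, t = 1); each new remainder r_{k+1} = r_{k-1} − q_k·r_k inherits s_{k+1} = s_{k-1} − q_k·s_k, t_{k+1} = t_{k-1} − q_k·t_k, so r_k = a·s_k + b·t_k at every step:
  q = 3: r = 153, s = 1 − 3·0 = 1, t = 0 − 3·1 = -3  (check: 879·1 + 242·(-3) = 153)
  q = 1: r = 89, s = 0 − 1·1 = -1, t = 1 − 1·(-3) = 4  (check: 879·(-1) + 242·4 = 89)
  q = 1: r = 64, s = 1 − 1·(-1) = 2, t = -3 − 1·4 = -7  (check: 879·2 + 242·(-7) = 64)
  q = 1: r = 25, s = -1 − 1·2 = -3, t = 4 − 1·(-7) = 11  (check: 879·(-3) + 242·11 = 25)
  q = 2: r = 14, s = 2 − 2·(-3) = 8, t = -7 − 2·11 = -29  (check: 879·8 + 242·(-29) = 14)
  q = 1: r = 11, s = -3 − 1·8 = -11, t = 11 − 1·(-29) = 40  (check: 879·(-11) + 242·40 = 11)
  q = 1: r = 3, s = 8 − 1·(-11) = 19, t = -29 − 1·40 = -69  (check: 879·19 + 242·(-69) = 3)
  q = 3: r = 2, s = -11 − 3·19 = -68, t = 40 − 3·(-69) = 247  (check: 879·(-68) + 242·247 = 2)
  q = 1: r = 1, s = 19 − 1·(-68) = 87, t = -69 − 1·247 = -316  (check: 879·87 + 242·(-316) = 1)
The row with r = 1 (the gcd) gives the Bezout coefficients s = 87, t = -316.
Result: 879 · (87) + 242 · (-316) = 1.

gcd(879, 242) = 1; s = 87, t = -316 (check: 879·87 + 242·(-316) = 1).


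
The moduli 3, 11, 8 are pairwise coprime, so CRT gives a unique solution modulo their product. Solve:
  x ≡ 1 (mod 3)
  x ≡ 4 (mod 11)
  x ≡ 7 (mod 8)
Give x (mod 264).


Moduli 3, 11, 8 are pairwise coprime; by CRT there is a unique solution modulo M = 3 · 11 · 8 = 264.
Solve pairwise, accumulating the modulus:
  Start with x ≡ 1 (mod 3).
  Combine with x ≡ 4 (mod 11): since gcd(3, 11) = 1, we get a unique residue mod 33.
    Write x = 1 + 3·t and substitute into x ≡ 4 (mod 11): 3·t ≡ 4 − 1 = 3 (mod 11).
    The inverse of 3 mod 11 is 4 (since 3·4 = 12 = 1·11 + 1), so t ≡ 4·3 = 12 ≡ 1 (mod 11).
    Then x = 1 + 3·1 = 4, valid modulo lcm(3, 11) = 33: x ≡ 4 (mod 33).
  Combine with x ≡ 7 (mod 8): since gcd(33, 8) = 1, we get a unique residue mod 264.
    Write x = 4 + 33·t and substitute into x ≡ 7 (mod 8): 33·t ≡ 7 − 4 = 3 (mod 8).
    Reduce coefficients mod 8: 1·t ≡ 3 (mod 8).
    So t ≡ 3 (mod 8).
    Then x = 4 + 33·3 = 103, valid modulo lcm(33, 8) = 264: x ≡ 103 (mod 264).
Verify: 103 mod 3 = 1 ✓, 103 mod 11 = 4 ✓, 103 mod 8 = 7 ✓.

x ≡ 103 (mod 264).


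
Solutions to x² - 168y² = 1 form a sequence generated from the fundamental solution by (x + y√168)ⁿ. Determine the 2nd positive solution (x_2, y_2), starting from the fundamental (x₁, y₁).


Step 1: Find the fundamental solution (x₁, y₁) of x² - 168y² = 1.
  Expand √168 as a continued fraction. a₀ = ⌊√168⌋ = 12; iterate m_{k+1} = d_k·a_k − m_k, d_{k+1} = (168 − m_{k+1}²)/d_k, a_{k+1} = ⌊(a₀ + m_{k+1})/d_{k+1}⌋ (starting m₀ = 0, d₀ = 1), with convergents p_k = a_k·p_{k-1} + p_{k-2}, q_k = a_k·q_{k-1} + q_{k-2} (p₋₁ = 1, q₋₁ = 0):
  k = 0: a₀ = 12; p₀/q₀ = 12/1; p₀² − 168·q₀² = 144 − 168 = -24.
  k = 1: m = 12, d = 24, a = ⌊(12 + 12)/24⌋ = 1; p/q = (1·12 + 1)/(1·1 + 0) = 13/1; p² − 168·q² = 169 − 168 = 1.
  The first convergent with p² − 168·q² = 1 gives the fundamental solution (x₁, y₁) = (13, 1).
Step 2: Apply the recurrence (x_{n+1}, y_{n+1}) = (x₁x_n + 168y₁y_n, x₁y_n + y₁x_n) repeatedly.
  From (x_1, y_1) = (13, 1): x_2 = 13·13 + 168·1·1 = 337; y_2 = 13·1 + 1·13 = 26.
Step 3: Verify x_2² - 168·y_2² = 113569 - 113568 = 1 (should be 1). ✓

(x_1, y_1) = (13, 1); (x_2, y_2) = (337, 26).


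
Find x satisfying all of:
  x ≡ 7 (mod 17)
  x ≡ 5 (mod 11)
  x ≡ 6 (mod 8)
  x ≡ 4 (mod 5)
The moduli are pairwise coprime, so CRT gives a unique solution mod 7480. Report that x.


Product of moduli M = 17 · 11 · 8 · 5 = 7480.
Merge one congruence at a time:
  Start: x ≡ 7 (mod 17).
  Combine with x ≡ 5 (mod 11); new modulus lcm = 187.
    Write x = 7 + 17·t and substitute into x ≡ 5 (mod 11): 17·t ≡ 5 − 7 = -2 (mod 11).
    Reduce coefficients mod 11: 6·t ≡ 9 (mod 11).
    The inverse of 6 mod 11 is 2 (since 6·2 = 12 = 1·11 + 1), so t ≡ 2·9 = 18 ≡ 7 (mod 11).
    Then x = 7 + 17·7 = 126, valid modulo lcm(17, 11) = 187: x ≡ 126 (mod 187).
  Combine with x ≡ 6 (mod 8); new modulus lcm = 1496.
    Write x = 126 + 187·t and substitute into x ≡ 6 (mod 8): 187·t ≡ 6 − 126 = -120 (mod 8).
    Reduce coefficients mod 8: 3·t ≡ 0 (mod 8).
    The inverse of 3 mod 8 is 3 (since 3·3 = 9 = 1·8 + 1), so t ≡ 3·0 = 0 ≡ 0 (mod 8).
    Then x = 126 + 187·0 = 126, valid modulo lcm(187, 8) = 1496: x ≡ 126 (mod 1496).
  Combine with x ≡ 4 (mod 5); new modulus lcm = 7480.
    Write x = 126 + 1496·t and substitute into x ≡ 4 (mod 5): 1496·t ≡ 4 − 126 = -122 (mod 5).
    Reduce coefficients mod 5: 1·t ≡ 3 (mod 5).
    So t ≡ 3 (mod 5).
    Then x = 126 + 1496·3 = 4614, valid modulo lcm(1496, 5) = 7480: x ≡ 4614 (mod 7480).
Verify against each original: 4614 mod 17 = 7, 4614 mod 11 = 5, 4614 mod 8 = 6, 4614 mod 5 = 4.

x ≡ 4614 (mod 7480).


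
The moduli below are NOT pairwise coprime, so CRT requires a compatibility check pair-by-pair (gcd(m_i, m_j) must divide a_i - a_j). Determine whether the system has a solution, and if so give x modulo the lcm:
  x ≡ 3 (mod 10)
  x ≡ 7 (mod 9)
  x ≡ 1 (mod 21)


Moduli 10, 9, 21 are not pairwise coprime, so CRT works modulo lcm(m_i) when all pairwise compatibility conditions hold.
Pairwise compatibility: gcd(m_i, m_j) must divide a_i - a_j for every pair.
Merge one congruence at a time:
  Start: x ≡ 3 (mod 10).
  Combine with x ≡ 7 (mod 9): gcd(10, 9) = 1; 7 - 3 = 4, which IS divisible by 1, so compatible.
    Write x = 3 + 10·t and substitute into x ≡ 7 (mod 9): 10·t ≡ 7 − 3 = 4 (mod 9).
    Reduce coefficients mod 9: 1·t ≡ 4 (mod 9).
    So t ≡ 4 (mod 9).
    Then x = 3 + 10·4 = 43, valid modulo lcm(10, 9) = 90: x ≡ 43 (mod 90).
  Combine with x ≡ 1 (mod 21): gcd(90, 21) = 3; 1 - 43 = -42, which IS divisible by 3, so compatible.
    Write x = 43 + 90·t and substitute into x ≡ 1 (mod 21): 90·t ≡ 1 − 43 = -42 (mod 21).
    Divide the congruence (and modulus) by g = 3: 30·t ≡ -14 (mod 7).
    Reduce coefficients mod 7: 2·t ≡ 0 (mod 7).
    The inverse of 2 mod 7 is 4 (since 2·4 = 8 = 1·7 + 1), so t ≡ 4·0 = 0 ≡ 0 (mod 7).
    Then x = 43 + 90·0 = 43, valid modulo lcm(90, 21) = 630: x ≡ 43 (mod 630).
Verify: 43 mod 10 = 3, 43 mod 9 = 7, 43 mod 21 = 1.

x ≡ 43 (mod 630).


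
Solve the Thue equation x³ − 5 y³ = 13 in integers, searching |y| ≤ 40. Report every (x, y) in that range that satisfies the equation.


The equation is x³ - 5y³ = 13. For fixed y, x³ = 5·y³ + 13, so a solution requires the RHS to be a perfect cube.
Strategy: iterate y from -40 to 40, compute RHS = 5·y³ + 13, and check whether it is a (positive or negative) perfect cube.
Check small values of y:
  y = 0: RHS = 13 is not a perfect cube.
  y = 1: RHS = 18 is not a perfect cube.
  y = -1: RHS = 8 = (2)³ ⇒ x = 2 works.
  y = 2: RHS = 53 is not a perfect cube.
  y = -2: RHS = -27 = (-3)³ ⇒ x = -3 works.
  y = 3: RHS = 148 is not a perfect cube.
  y = -3: RHS = -122 is not a perfect cube.
Continuing, at y = 7: RHS = 1728 = (12)³ ⇒ x = 12 works.
Searching the remaining y in |y| ≤ 40 finds no further solutions.
Collected solutions: (2, -1), (-3, -2), (12, 7).

Solutions (with |y| ≤ 40): (2, -1), (-3, -2), (12, 7).


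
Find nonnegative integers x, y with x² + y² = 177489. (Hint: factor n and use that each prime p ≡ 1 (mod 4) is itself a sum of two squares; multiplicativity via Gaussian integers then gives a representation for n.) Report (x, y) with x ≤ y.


Step 1: Factor n = 177489 = 3^2 · 13 · 37 · 41.
Step 2: Check the mod-4 condition on each prime factor: 3 ≡ 3 (mod 4), exponent 2 (must be even); 13 ≡ 1 (mod 4), exponent 1; 37 ≡ 1 (mod 4), exponent 1; 41 ≡ 1 (mod 4), exponent 1.
All primes ≡ 3 (mod 4) appear to even exponent (or don't appear), so by the two-squares theorem n IS expressible as a sum of two squares.
Step 3: Build a representation. Group n = k² · m with k = 3 and m = 13 · 37 · 41 = 19721 (a product of primes ≡ 1 (mod 4)); a representation of m scales to one of n via (k·x)² + (k·y)² = k²(x² + y²). Each prime p ≡ 1 (mod 4) is itself a sum of two squares; find a² by testing p − a² for a perfect square:
  13: 13 − 1² = 12, 13 − 2² = 9 = 3² ⇒ 13 = 2² + 3².
  37: 37 − 1² = 36 = 6² ⇒ 37 = 1² + 6².
  41: 41 − 1² = 40, 41 − 2² = 37, 41 − 3² = 32, 41 − 4² = 25 = 5² ⇒ 41 = 4² + 5².
  Combine using the Brahmagupta–Fibonacci identity (a² + b²)(c² + d²) = (ac − bd)² + (ad + bc)² = (ac + bd)² + (ad − bc)²:
  13 · 37 = 481: from (2² + 3²)(1² + 6²), take (2·1 − 3·6, 2·6 + 3·1) = (2 − 18, 12 + 3) = (-16, 15); dropping signs (only squares matter) gives (16, 15); check 16² + 15² = 256 + 225 = 481 ✓.
  481 · 41 = 19721: from (16² + 15²)(4² + 5²), take (16·4 − 15·5, 16·5 + 15·4) = (64 − 75, 80 + 60) = (-11, 140); dropping signs (only squares matter) gives (11, 140); check 11² + 140² = 121 + 19600 = 19721 ✓.
  Scale by k = 3: (3·11, 3·140) = (33, 420).
Step 4: Order so x ≤ y and verify: 33² + 420² = 1089 + 176400 = 177489 = n. ✓

n = 177489 = 33² + 420² (one valid representation with x ≤ y).


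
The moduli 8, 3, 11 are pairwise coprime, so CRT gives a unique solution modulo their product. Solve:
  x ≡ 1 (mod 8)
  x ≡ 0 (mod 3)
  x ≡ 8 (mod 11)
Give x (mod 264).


Moduli 8, 3, 11 are pairwise coprime; by CRT there is a unique solution modulo M = 8 · 3 · 11 = 264.
Solve pairwise, accumulating the modulus:
  Start with x ≡ 1 (mod 8).
  Combine with x ≡ 0 (mod 3): since gcd(8, 3) = 1, we get a unique residue mod 24.
    Write x = 1 + 8·t and substitute into x ≡ 0 (mod 3): 8·t ≡ 0 − 1 = -1 (mod 3).
    Reduce coefficients mod 3: 2·t ≡ 2 (mod 3).
    The inverse of 2 mod 3 is 2 (since 2·2 = 4 = 1·3 + 1), so t ≡ 2·2 = 4 ≡ 1 (mod 3).
    Then x = 1 + 8·1 = 9, valid modulo lcm(8, 3) = 24: x ≡ 9 (mod 24).
  Combine with x ≡ 8 (mod 11): since gcd(24, 11) = 1, we get a unique residue mod 264.
    Write x = 9 + 24·t and substitute into x ≡ 8 (mod 11): 24·t ≡ 8 − 9 = -1 (mod 11).
    Reduce coefficients mod 11: 2·t ≡ 10 (mod 11).
    The inverse of 2 mod 11 is 6 (since 2·6 = 12 = 1·11 + 1), so t ≡ 6·10 = 60 ≡ 5 (mod 11).
    Then x = 9 + 24·5 = 129, valid modulo lcm(24, 11) = 264: x ≡ 129 (mod 264).
Verify: 129 mod 8 = 1 ✓, 129 mod 3 = 0 ✓, 129 mod 11 = 8 ✓.

x ≡ 129 (mod 264).


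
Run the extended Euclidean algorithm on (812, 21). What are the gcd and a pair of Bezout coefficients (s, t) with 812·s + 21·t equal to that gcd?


Euclidean algorithm on (812, 21) — divide until remainder is 0:
  812 = 38 · 21 + 14
  21 = 1 · 14 + 7
  14 = 2 · 7 + 0
gcd(812, 21) = 7.
Track Bezout coefficients alongside the remainders: start with r₀ = 812 = a·1 + b·0 (s = 1, t = 0) and r₁ = 21 = a·0 + b·1 (s = 0, t = 1); each new remainder r_{k+1} = r_{k-1} − q_k·r_k inherits s_{k+1} = s_{k-1} − q_k·s_k, t_{k+1} = t_{k-1} − q_k·t_k, so r_k = a·s_k + b·t_k at every step:
  q = 38: r = 14, s = 1 − 38·0 = 1, t = 0 − 38·1 = -38  (check: 812·1 + 21·(-38) = 14)
  q = 1: r = 7, s = 0 − 1·1 = -1, t = 1 − 1·(-38) = 39  (check: 812·(-1) + 21·39 = 7)
The row with r = 7 (the gcd) gives the Bezout coefficients s = -1, t = 39.
Result: 812 · (-1) + 21 · (39) = 7.

gcd(812, 21) = 7; s = -1, t = 39 (check: 812·(-1) + 21·39 = 7).


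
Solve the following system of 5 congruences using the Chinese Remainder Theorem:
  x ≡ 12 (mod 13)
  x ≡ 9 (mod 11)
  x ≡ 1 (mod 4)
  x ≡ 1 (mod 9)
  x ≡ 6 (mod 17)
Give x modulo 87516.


Product of moduli M = 13 · 11 · 4 · 9 · 17 = 87516.
Merge one congruence at a time:
  Start: x ≡ 12 (mod 13).
  Combine with x ≡ 9 (mod 11); new modulus lcm = 143.
    Write x = 12 + 13·t and substitute into x ≡ 9 (mod 11): 13·t ≡ 9 − 12 = -3 (mod 11).
    Reduce coefficients mod 11: 2·t ≡ 8 (mod 11).
    The inverse of 2 mod 11 is 6 (since 2·6 = 12 = 1·11 + 1), so t ≡ 6·8 = 48 ≡ 4 (mod 11).
    Then x = 12 + 13·4 = 64, valid modulo lcm(13, 11) = 143: x ≡ 64 (mod 143).
  Combine with x ≡ 1 (mod 4); new modulus lcm = 572.
    Write x = 64 + 143·t and substitute into x ≡ 1 (mod 4): 143·t ≡ 1 − 64 = -63 (mod 4).
    Reduce coefficients mod 4: 3·t ≡ 1 (mod 4).
    The inverse of 3 mod 4 is 3 (since 3·3 = 9 = 2·4 + 1), so t ≡ 3·1 = 3 ≡ 3 (mod 4).
    Then x = 64 + 143·3 = 493, valid modulo lcm(143, 4) = 572: x ≡ 493 (mod 572).
  Combine with x ≡ 1 (mod 9); new modulus lcm = 5148.
    Write x = 493 + 572·t and substitute into x ≡ 1 (mod 9): 572·t ≡ 1 − 493 = -492 (mod 9).
    Reduce coefficients mod 9: 5·t ≡ 3 (mod 9).
    The inverse of 5 mod 9 is 2 (since 5·2 = 10 = 1·9 + 1), so t ≡ 2·3 = 6 ≡ 6 (mod 9).
    Then x = 493 + 572·6 = 3925, valid modulo lcm(572, 9) = 5148: x ≡ 3925 (mod 5148).
  Combine with x ≡ 6 (mod 17); new modulus lcm = 87516.
    Write x = 3925 + 5148·t and substitute into x ≡ 6 (mod 17): 5148·t ≡ 6 − 3925 = -3919 (mod 17).
    Reduce coefficients mod 17: 14·t ≡ 8 (mod 17).
    The inverse of 14 mod 17 is 11 (since 14·11 = 154 = 9·17 + 1), so t ≡ 11·8 = 88 ≡ 3 (mod 17).
    Then x = 3925 + 5148·3 = 19369, valid modulo lcm(5148, 17) = 87516: x ≡ 19369 (mod 87516).
Verify against each original: 19369 mod 13 = 12, 19369 mod 11 = 9, 19369 mod 4 = 1, 19369 mod 9 = 1, 19369 mod 17 = 6.

x ≡ 19369 (mod 87516).


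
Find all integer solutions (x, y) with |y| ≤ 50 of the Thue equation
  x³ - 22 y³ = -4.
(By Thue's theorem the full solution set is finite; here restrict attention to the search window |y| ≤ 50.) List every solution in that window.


The equation is x³ - 22y³ = -4. For fixed y, x³ = 22·y³ − 4, so a solution requires the RHS to be a perfect cube.
Strategy: iterate y from -50 to 50, compute RHS = 22·y³ − 4, and check whether it is a (positive or negative) perfect cube.
Check small values of y:
  y = 0: RHS = -4 is not a perfect cube.
  y = 1: RHS = 18 is not a perfect cube.
  y = -1: RHS = -26 is not a perfect cube.
  y = 2: RHS = 172 is not a perfect cube.
  y = -2: RHS = -180 is not a perfect cube.
  y = 3: RHS = 590 is not a perfect cube.
  y = -3: RHS = -598 is not a perfect cube.
Continuing the search up to |y| = 50 finds no solutions either.
No (x, y) in the scanned range satisfies the equation.

No integer solutions with |y| ≤ 50.


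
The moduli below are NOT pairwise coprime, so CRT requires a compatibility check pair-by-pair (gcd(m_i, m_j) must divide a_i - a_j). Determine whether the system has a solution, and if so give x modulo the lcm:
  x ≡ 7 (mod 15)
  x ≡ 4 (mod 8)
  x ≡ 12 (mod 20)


Moduli 15, 8, 20 are not pairwise coprime, so CRT works modulo lcm(m_i) when all pairwise compatibility conditions hold.
Pairwise compatibility: gcd(m_i, m_j) must divide a_i - a_j for every pair.
Merge one congruence at a time:
  Start: x ≡ 7 (mod 15).
  Combine with x ≡ 4 (mod 8): gcd(15, 8) = 1; 4 - 7 = -3, which IS divisible by 1, so compatible.
    Write x = 7 + 15·t and substitute into x ≡ 4 (mod 8): 15·t ≡ 4 − 7 = -3 (mod 8).
    Reduce coefficients mod 8: 7·t ≡ 5 (mod 8).
    The inverse of 7 mod 8 is 7 (since 7·7 = 49 = 6·8 + 1), so t ≡ 7·5 = 35 ≡ 3 (mod 8).
    Then x = 7 + 15·3 = 52, valid modulo lcm(15, 8) = 120: x ≡ 52 (mod 120).
  Combine with x ≡ 12 (mod 20): gcd(120, 20) = 20; 12 - 52 = -40, which IS divisible by 20, so compatible.
    Write x = 52 + 120·t and substitute into x ≡ 12 (mod 20): 120·t ≡ 12 − 52 = -40 (mod 20).
    Divide the congruence (and modulus) by g = 20: 6·t ≡ -2 (mod 1).
    Modulo 1 every t works; take t = 0.
    Then x = 52 + 120·0 = 52, valid modulo lcm(120, 20) = 120: x ≡ 52 (mod 120).
Verify: 52 mod 15 = 7, 52 mod 8 = 4, 52 mod 20 = 12.

x ≡ 52 (mod 120).


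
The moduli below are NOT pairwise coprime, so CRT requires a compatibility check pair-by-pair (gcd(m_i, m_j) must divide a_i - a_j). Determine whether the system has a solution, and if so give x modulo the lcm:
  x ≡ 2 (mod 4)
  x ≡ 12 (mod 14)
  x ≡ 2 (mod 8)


Moduli 4, 14, 8 are not pairwise coprime, so CRT works modulo lcm(m_i) when all pairwise compatibility conditions hold.
Pairwise compatibility: gcd(m_i, m_j) must divide a_i - a_j for every pair.
Merge one congruence at a time:
  Start: x ≡ 2 (mod 4).
  Combine with x ≡ 12 (mod 14): gcd(4, 14) = 2; 12 - 2 = 10, which IS divisible by 2, so compatible.
    Write x = 2 + 4·t and substitute into x ≡ 12 (mod 14): 4·t ≡ 12 − 2 = 10 (mod 14).
    Divide the congruence (and modulus) by g = 2: 2·t ≡ 5 (mod 7).
    The inverse of 2 mod 7 is 4 (since 2·4 = 8 = 1·7 + 1), so t ≡ 4·5 = 20 ≡ 6 (mod 7).
    Then x = 2 + 4·6 = 26, valid modulo lcm(4, 14) = 28: x ≡ 26 (mod 28).
  Combine with x ≡ 2 (mod 8): gcd(28, 8) = 4; 2 - 26 = -24, which IS divisible by 4, so compatible.
    Write x = 26 + 28·t and substitute into x ≡ 2 (mod 8): 28·t ≡ 2 − 26 = -24 (mod 8).
    Divide the congruence (and modulus) by g = 4: 7·t ≡ -6 (mod 2).
    Reduce coefficients mod 2: 1·t ≡ 0 (mod 2).
    So t ≡ 0 (mod 2).
    Then x = 26 + 28·0 = 26, valid modulo lcm(28, 8) = 56: x ≡ 26 (mod 56).
Verify: 26 mod 4 = 2, 26 mod 14 = 12, 26 mod 8 = 2.

x ≡ 26 (mod 56).


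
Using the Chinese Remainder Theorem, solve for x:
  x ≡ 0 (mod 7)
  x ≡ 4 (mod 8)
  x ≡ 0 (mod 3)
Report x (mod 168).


Moduli 7, 8, 3 are pairwise coprime; by CRT there is a unique solution modulo M = 7 · 8 · 3 = 168.
Solve pairwise, accumulating the modulus:
  Start with x ≡ 0 (mod 7).
  Combine with x ≡ 4 (mod 8): since gcd(7, 8) = 1, we get a unique residue mod 56.
    Write x = 0 + 7·t and substitute into x ≡ 4 (mod 8): 7·t ≡ 4 − 0 = 4 (mod 8).
    The inverse of 7 mod 8 is 7 (since 7·7 = 49 = 6·8 + 1), so t ≡ 7·4 = 28 ≡ 4 (mod 8).
    Then x = 0 + 7·4 = 28, valid modulo lcm(7, 8) = 56: x ≡ 28 (mod 56).
  Combine with x ≡ 0 (mod 3): since gcd(56, 3) = 1, we get a unique residue mod 168.
    Write x = 28 + 56·t and substitute into x ≡ 0 (mod 3): 56·t ≡ 0 − 28 = -28 (mod 3).
    Reduce coefficients mod 3: 2·t ≡ 2 (mod 3).
    The inverse of 2 mod 3 is 2 (since 2·2 = 4 = 1·3 + 1), so t ≡ 2·2 = 4 ≡ 1 (mod 3).
    Then x = 28 + 56·1 = 84, valid modulo lcm(56, 3) = 168: x ≡ 84 (mod 168).
Verify: 84 mod 7 = 0 ✓, 84 mod 8 = 4 ✓, 84 mod 3 = 0 ✓.

x ≡ 84 (mod 168).


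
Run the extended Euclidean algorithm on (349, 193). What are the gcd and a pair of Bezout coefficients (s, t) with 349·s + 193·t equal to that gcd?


Euclidean algorithm on (349, 193) — divide until remainder is 0:
  349 = 1 · 193 + 156
  193 = 1 · 156 + 37
  156 = 4 · 37 + 8
  37 = 4 · 8 + 5
  8 = 1 · 5 + 3
  5 = 1 · 3 + 2
  3 = 1 · 2 + 1
  2 = 2 · 1 + 0
gcd(349, 193) = 1.
Track Bezout coefficients alongside the remainders: start with r₀ = 349 = a·1 + b·0 (s = 1, t = 0) and r₁ = 193 = a·0 + b·1 (s = 0, t = 1); each new remainder r_{k+1} = r_{k-1} − q_k·r_k inherits s_{k+1} = s_{k-1} − q_k·s_k, t_{k+1} = t_{k-1} − q_k·t_k, so r_k = a·s_k + b·t_k at every step:
  q = 1: r = 156, s = 1 − 1·0 = 1, t = 0 − 1·1 = -1  (check: 349·1 + 193·(-1) = 156)
  q = 1: r = 37, s = 0 − 1·1 = -1, t = 1 − 1·(-1) = 2  (check: 349·(-1) + 193·2 = 37)
  q = 4: r = 8, s = 1 − 4·(-1) = 5, t = -1 − 4·2 = -9  (check: 349·5 + 193·(-9) = 8)
  q = 4: r = 5, s = -1 − 4·5 = -21, t = 2 − 4·(-9) = 38  (check: 349·(-21) + 193·38 = 5)
  q = 1: r = 3, s = 5 − 1·(-21) = 26, t = -9 − 1·38 = -47  (check: 349·26 + 193·(-47) = 3)
  q = 1: r = 2, s = -21 − 1·26 = -47, t = 38 − 1·(-47) = 85  (check: 349·(-47) + 193·85 = 2)
  q = 1: r = 1, s = 26 − 1·(-47) = 73, t = -47 − 1·85 = -132  (check: 349·73 + 193·(-132) = 1)
The row with r = 1 (the gcd) gives the Bezout coefficients s = 73, t = -132.
Result: 349 · (73) + 193 · (-132) = 1.

gcd(349, 193) = 1; s = 73, t = -132 (check: 349·73 + 193·(-132) = 1).


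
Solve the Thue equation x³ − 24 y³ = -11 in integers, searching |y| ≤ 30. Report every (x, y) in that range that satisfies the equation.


The equation is x³ - 24y³ = -11. For fixed y, x³ = 24·y³ − 11, so a solution requires the RHS to be a perfect cube.
Strategy: iterate y from -30 to 30, compute RHS = 24·y³ − 11, and check whether it is a (positive or negative) perfect cube.
Check small values of y:
  y = 0: RHS = -11 is not a perfect cube.
  y = 1: RHS = 13 is not a perfect cube.
  y = -1: RHS = -35 is not a perfect cube.
  y = 2: RHS = 181 is not a perfect cube.
  y = -2: RHS = -203 is not a perfect cube.
  y = 3: RHS = 637 is not a perfect cube.
  y = -3: RHS = -659 is not a perfect cube.
Continuing the search up to |y| = 30 finds no solutions either.
No (x, y) in the scanned range satisfies the equation.

No integer solutions with |y| ≤ 30.


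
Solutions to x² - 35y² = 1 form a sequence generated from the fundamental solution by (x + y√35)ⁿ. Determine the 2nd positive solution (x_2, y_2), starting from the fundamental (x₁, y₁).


Step 1: Find the fundamental solution (x₁, y₁) of x² - 35y² = 1.
  Expand √35 as a continued fraction. a₀ = ⌊√35⌋ = 5; iterate m_{k+1} = d_k·a_k − m_k, d_{k+1} = (35 − m_{k+1}²)/d_k, a_{k+1} = ⌊(a₀ + m_{k+1})/d_{k+1}⌋ (starting m₀ = 0, d₀ = 1), with convergents p_k = a_k·p_{k-1} + p_{k-2}, q_k = a_k·q_{k-1} + q_{k-2} (p₋₁ = 1, q₋₁ = 0):
  k = 0: a₀ = 5; p₀/q₀ = 5/1; p₀² − 35·q₀² = 25 − 35 = -10.
  k = 1: m = 5, d = 10, a = ⌊(5 + 5)/10⌋ = 1; p/q = (1·5 + 1)/(1·1 + 0) = 6/1; p² − 35·q² = 36 − 35 = 1.
  The first convergent with p² − 35·q² = 1 gives the fundamental solution (x₁, y₁) = (6, 1).
Step 2: Apply the recurrence (x_{n+1}, y_{n+1}) = (x₁x_n + 35y₁y_n, x₁y_n + y₁x_n) repeatedly.
  From (x_1, y_1) = (6, 1): x_2 = 6·6 + 35·1·1 = 71; y_2 = 6·1 + 1·6 = 12.
Step 3: Verify x_2² - 35·y_2² = 5041 - 5040 = 1 (should be 1). ✓

(x_1, y_1) = (6, 1); (x_2, y_2) = (71, 12).


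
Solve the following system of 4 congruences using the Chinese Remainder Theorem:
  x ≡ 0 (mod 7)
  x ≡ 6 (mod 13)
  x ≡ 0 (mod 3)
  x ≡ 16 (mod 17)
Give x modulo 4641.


Product of moduli M = 7 · 13 · 3 · 17 = 4641.
Merge one congruence at a time:
  Start: x ≡ 0 (mod 7).
  Combine with x ≡ 6 (mod 13); new modulus lcm = 91.
    Write x = 0 + 7·t and substitute into x ≡ 6 (mod 13): 7·t ≡ 6 − 0 = 6 (mod 13).
    The inverse of 7 mod 13 is 2 (since 7·2 = 14 = 1·13 + 1), so t ≡ 2·6 = 12 ≡ 12 (mod 13).
    Then x = 0 + 7·12 = 84, valid modulo lcm(7, 13) = 91: x ≡ 84 (mod 91).
  Combine with x ≡ 0 (mod 3); new modulus lcm = 273.
    Write x = 84 + 91·t and substitute into x ≡ 0 (mod 3): 91·t ≡ 0 − 84 = -84 (mod 3).
    Reduce coefficients mod 3: 1·t ≡ 0 (mod 3).
    So t ≡ 0 (mod 3).
    Then x = 84 + 91·0 = 84, valid modulo lcm(91, 3) = 273: x ≡ 84 (mod 273).
  Combine with x ≡ 16 (mod 17); new modulus lcm = 4641.
    Write x = 84 + 273·t and substitute into x ≡ 16 (mod 17): 273·t ≡ 16 − 84 = -68 (mod 17).
    Reduce coefficients mod 17: 1·t ≡ 0 (mod 17).
    So t ≡ 0 (mod 17).
    Then x = 84 + 273·0 = 84, valid modulo lcm(273, 17) = 4641: x ≡ 84 (mod 4641).
Verify against each original: 84 mod 7 = 0, 84 mod 13 = 6, 84 mod 3 = 0, 84 mod 17 = 16.

x ≡ 84 (mod 4641).


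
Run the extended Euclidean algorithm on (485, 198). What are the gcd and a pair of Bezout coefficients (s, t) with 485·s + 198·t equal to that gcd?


Euclidean algorithm on (485, 198) — divide until remainder is 0:
  485 = 2 · 198 + 89
  198 = 2 · 89 + 20
  89 = 4 · 20 + 9
  20 = 2 · 9 + 2
  9 = 4 · 2 + 1
  2 = 2 · 1 + 0
gcd(485, 198) = 1.
Track Bezout coefficients alongside the remainders: start with r₀ = 485 = a·1 + b·0 (s = 1, t = 0) and r₁ = 198 = a·0 + b·1 (s = 0, t = 1); each new remainder r_{k+1} = r_{k-1} − q_k·r_k inherits s_{k+1} = s_{k-1} − q_k·s_k, t_{k+1} = t_{k-1} − q_k·t_k, so r_k = a·s_k + b·t_k at every step:
  q = 2: r = 89, s = 1 − 2·0 = 1, t = 0 − 2·1 = -2  (check: 485·1 + 198·(-2) = 89)
  q = 2: r = 20, s = 0 − 2·1 = -2, t = 1 − 2·(-2) = 5  (check: 485·(-2) + 198·5 = 20)
  q = 4: r = 9, s = 1 − 4·(-2) = 9, t = -2 − 4·5 = -22  (check: 485·9 + 198·(-22) = 9)
  q = 2: r = 2, s = -2 − 2·9 = -20, t = 5 − 2·(-22) = 49  (check: 485·(-20) + 198·49 = 2)
  q = 4: r = 1, s = 9 − 4·(-20) = 89, t = -22 − 4·49 = -218  (check: 485·89 + 198·(-218) = 1)
The row with r = 1 (the gcd) gives the Bezout coefficients s = 89, t = -218.
Result: 485 · (89) + 198 · (-218) = 1.

gcd(485, 198) = 1; s = 89, t = -218 (check: 485·89 + 198·(-218) = 1).


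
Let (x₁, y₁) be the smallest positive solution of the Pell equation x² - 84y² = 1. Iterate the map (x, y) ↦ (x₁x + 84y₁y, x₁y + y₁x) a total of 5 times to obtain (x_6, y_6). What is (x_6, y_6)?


Step 1: Find the fundamental solution (x₁, y₁) of x² - 84y² = 1.
  Expand √84 as a continued fraction. a₀ = ⌊√84⌋ = 9; iterate m_{k+1} = d_k·a_k − m_k, d_{k+1} = (84 − m_{k+1}²)/d_k, a_{k+1} = ⌊(a₀ + m_{k+1})/d_{k+1}⌋ (starting m₀ = 0, d₀ = 1), with convergents p_k = a_k·p_{k-1} + p_{k-2}, q_k = a_k·q_{k-1} + q_{k-2} (p₋₁ = 1, q₋₁ = 0):
  k = 0: a₀ = 9; p₀/q₀ = 9/1; p₀² − 84·q₀² = 81 − 84 = -3.
  k = 1: m = 9, d = 3, a = ⌊(9 + 9)/3⌋ = 6; p/q = (6·9 + 1)/(6·1 + 0) = 55/6; p² − 84·q² = 3025 − 3024 = 1.
  The first convergent with p² − 84·q² = 1 gives the fundamental solution (x₁, y₁) = (55, 6).
Step 2: Apply the recurrence (x_{n+1}, y_{n+1}) = (x₁x_n + 84y₁y_n, x₁y_n + y₁x_n) repeatedly.
  From (x_1, y_1) = (55, 6): x_2 = 55·55 + 84·6·6 = 6049; y_2 = 55·6 + 6·55 = 660.
  From (x_2, y_2) = (6049, 660): x_3 = 55·6049 + 84·6·660 = 665335; y_3 = 55·660 + 6·6049 = 72594.
  From (x_3, y_3) = (665335, 72594): x_4 = 55·665335 + 84·6·72594 = 73180801; y_4 = 55·72594 + 6·665335 = 7984680.
  From (x_4, y_4) = (73180801, 7984680): x_5 = 55·73180801 + 84·6·7984680 = 8049222775; y_5 = 55·7984680 + 6·73180801 = 878242206.
  From (x_5, y_5) = (8049222775, 878242206): x_6 = 55·8049222775 + 84·6·878242206 = 885341324449; y_6 = 55·878242206 + 6·8049222775 = 96598657980.
Step 3: Verify x_6² - 84·y_6² = 783829260777109485153601 - 783829260777109485153600 = 1 (should be 1). ✓

(x_1, y_1) = (55, 6); (x_6, y_6) = (885341324449, 96598657980).


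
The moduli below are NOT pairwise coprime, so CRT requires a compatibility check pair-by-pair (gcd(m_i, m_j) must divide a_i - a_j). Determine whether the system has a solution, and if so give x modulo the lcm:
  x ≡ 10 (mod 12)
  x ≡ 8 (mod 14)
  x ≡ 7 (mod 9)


Moduli 12, 14, 9 are not pairwise coprime, so CRT works modulo lcm(m_i) when all pairwise compatibility conditions hold.
Pairwise compatibility: gcd(m_i, m_j) must divide a_i - a_j for every pair.
Merge one congruence at a time:
  Start: x ≡ 10 (mod 12).
  Combine with x ≡ 8 (mod 14): gcd(12, 14) = 2; 8 - 10 = -2, which IS divisible by 2, so compatible.
    Write x = 10 + 12·t and substitute into x ≡ 8 (mod 14): 12·t ≡ 8 − 10 = -2 (mod 14).
    Divide the congruence (and modulus) by g = 2: 6·t ≡ -1 (mod 7).
    Reduce coefficients mod 7: 6·t ≡ 6 (mod 7).
    The inverse of 6 mod 7 is 6 (since 6·6 = 36 = 5·7 + 1), so t ≡ 6·6 = 36 ≡ 1 (mod 7).
    Then x = 10 + 12·1 = 22, valid modulo lcm(12, 14) = 84: x ≡ 22 (mod 84).
  Combine with x ≡ 7 (mod 9): gcd(84, 9) = 3; 7 - 22 = -15, which IS divisible by 3, so compatible.
    Write x = 22 + 84·t and substitute into x ≡ 7 (mod 9): 84·t ≡ 7 − 22 = -15 (mod 9).
    Divide the congruence (and modulus) by g = 3: 28·t ≡ -5 (mod 3).
    Reduce coefficients mod 3: 1·t ≡ 1 (mod 3).
    So t ≡ 1 (mod 3).
    Then x = 22 + 84·1 = 106, valid modulo lcm(84, 9) = 252: x ≡ 106 (mod 252).
Verify: 106 mod 12 = 10, 106 mod 14 = 8, 106 mod 9 = 7.

x ≡ 106 (mod 252).


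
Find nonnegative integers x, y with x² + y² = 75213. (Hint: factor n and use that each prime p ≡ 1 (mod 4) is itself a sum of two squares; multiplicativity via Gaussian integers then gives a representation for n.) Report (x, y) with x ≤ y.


Step 1: Factor n = 75213 = 3^2 · 61 · 137.
Step 2: Check the mod-4 condition on each prime factor: 3 ≡ 3 (mod 4), exponent 2 (must be even); 61 ≡ 1 (mod 4), exponent 1; 137 ≡ 1 (mod 4), exponent 1.
All primes ≡ 3 (mod 4) appear to even exponent (or don't appear), so by the two-squares theorem n IS expressible as a sum of two squares.
Step 3: Build a representation. Group n = k² · m with k = 3 and m = 61 · 137 = 8357 (a product of primes ≡ 1 (mod 4)); a representation of m scales to one of n via (k·x)² + (k·y)² = k²(x² + y²). Each prime p ≡ 1 (mod 4) is itself a sum of two squares; find a² by testing p − a² for a perfect square:
  61: 61 − 1² = 60, 61 − 2² = 57, 61 − 3² = 52, 61 − 4² = 45, 61 − 5² = 36 = 6² ⇒ 61 = 5² + 6².
  137: 137 − 1² = 136, 137 − 2² = 133, 137 − 3² = 128, 137 − 4² = 121 = 11² ⇒ 137 = 4² + 11².
  Combine using the Brahmagupta–Fibonacci identity (a² + b²)(c² + d²) = (ac − bd)² + (ad + bc)² = (ac + bd)² + (ad − bc)²:
  61 · 137 = 8357: from (5² + 6²)(4² + 11²), take (5·4 − 6·11, 5·11 + 6·4) = (20 − 66, 55 + 24) = (-46, 79); dropping signs (only squares matter) gives (46, 79); check 46² + 79² = 2116 + 6241 = 8357 ✓.
  Scale by k = 3: (3·46, 3·79) = (138, 237).
Step 4: Order so x ≤ y and verify: 138² + 237² = 19044 + 56169 = 75213 = n. ✓

n = 75213 = 138² + 237² (one valid representation with x ≤ y).


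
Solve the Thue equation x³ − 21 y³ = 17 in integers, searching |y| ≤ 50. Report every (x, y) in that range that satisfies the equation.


The equation is x³ - 21y³ = 17. For fixed y, x³ = 21·y³ + 17, so a solution requires the RHS to be a perfect cube.
Strategy: iterate y from -50 to 50, compute RHS = 21·y³ + 17, and check whether it is a (positive or negative) perfect cube.
Check small values of y:
  y = 0: RHS = 17 is not a perfect cube.
  y = 1: RHS = 38 is not a perfect cube.
  y = -1: RHS = -4 is not a perfect cube.
  y = 2: RHS = 185 is not a perfect cube.
  y = -2: RHS = -151 is not a perfect cube.
  y = 3: RHS = 584 is not a perfect cube.
  y = -3: RHS = -550 is not a perfect cube.
Continuing the search up to |y| = 50 finds no solutions either.
No (x, y) in the scanned range satisfies the equation.

No integer solutions with |y| ≤ 50.


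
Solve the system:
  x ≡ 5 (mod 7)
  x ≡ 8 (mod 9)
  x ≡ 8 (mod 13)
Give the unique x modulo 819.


Moduli 7, 9, 13 are pairwise coprime; by CRT there is a unique solution modulo M = 7 · 9 · 13 = 819.
Solve pairwise, accumulating the modulus:
  Start with x ≡ 5 (mod 7).
  Combine with x ≡ 8 (mod 9): since gcd(7, 9) = 1, we get a unique residue mod 63.
    Write x = 5 + 7·t and substitute into x ≡ 8 (mod 9): 7·t ≡ 8 − 5 = 3 (mod 9).
    The inverse of 7 mod 9 is 4 (since 7·4 = 28 = 3·9 + 1), so t ≡ 4·3 = 12 ≡ 3 (mod 9).
    Then x = 5 + 7·3 = 26, valid modulo lcm(7, 9) = 63: x ≡ 26 (mod 63).
  Combine with x ≡ 8 (mod 13): since gcd(63, 13) = 1, we get a unique residue mod 819.
    Write x = 26 + 63·t and substitute into x ≡ 8 (mod 13): 63·t ≡ 8 − 26 = -18 (mod 13).
    Reduce coefficients mod 13: 11·t ≡ 8 (mod 13).
    The inverse of 11 mod 13 is 6 (since 11·6 = 66 = 5·13 + 1), so t ≡ 6·8 = 48 ≡ 9 (mod 13).
    Then x = 26 + 63·9 = 593, valid modulo lcm(63, 13) = 819: x ≡ 593 (mod 819).
Verify: 593 mod 7 = 5 ✓, 593 mod 9 = 8 ✓, 593 mod 13 = 8 ✓.

x ≡ 593 (mod 819).


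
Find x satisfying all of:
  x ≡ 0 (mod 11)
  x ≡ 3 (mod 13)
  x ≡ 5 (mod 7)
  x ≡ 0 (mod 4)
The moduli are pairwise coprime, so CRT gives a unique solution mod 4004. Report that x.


Product of moduli M = 11 · 13 · 7 · 4 = 4004.
Merge one congruence at a time:
  Start: x ≡ 0 (mod 11).
  Combine with x ≡ 3 (mod 13); new modulus lcm = 143.
    Write x = 0 + 11·t and substitute into x ≡ 3 (mod 13): 11·t ≡ 3 − 0 = 3 (mod 13).
    The inverse of 11 mod 13 is 6 (since 11·6 = 66 = 5·13 + 1), so t ≡ 6·3 = 18 ≡ 5 (mod 13).
    Then x = 0 + 11·5 = 55, valid modulo lcm(11, 13) = 143: x ≡ 55 (mod 143).
  Combine with x ≡ 5 (mod 7); new modulus lcm = 1001.
    Write x = 55 + 143·t and substitute into x ≡ 5 (mod 7): 143·t ≡ 5 − 55 = -50 (mod 7).
    Reduce coefficients mod 7: 3·t ≡ 6 (mod 7).
    The inverse of 3 mod 7 is 5 (since 3·5 = 15 = 2·7 + 1), so t ≡ 5·6 = 30 ≡ 2 (mod 7).
    Then x = 55 + 143·2 = 341, valid modulo lcm(143, 7) = 1001: x ≡ 341 (mod 1001).
  Combine with x ≡ 0 (mod 4); new modulus lcm = 4004.
    Write x = 341 + 1001·t and substitute into x ≡ 0 (mod 4): 1001·t ≡ 0 − 341 = -341 (mod 4).
    Reduce coefficients mod 4: 1·t ≡ 3 (mod 4).
    So t ≡ 3 (mod 4).
    Then x = 341 + 1001·3 = 3344, valid modulo lcm(1001, 4) = 4004: x ≡ 3344 (mod 4004).
Verify against each original: 3344 mod 11 = 0, 3344 mod 13 = 3, 3344 mod 7 = 5, 3344 mod 4 = 0.

x ≡ 3344 (mod 4004).


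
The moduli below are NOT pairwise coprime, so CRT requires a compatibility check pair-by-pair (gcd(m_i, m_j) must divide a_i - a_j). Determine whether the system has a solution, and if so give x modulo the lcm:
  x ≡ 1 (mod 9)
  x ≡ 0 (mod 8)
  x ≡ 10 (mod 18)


Moduli 9, 8, 18 are not pairwise coprime, so CRT works modulo lcm(m_i) when all pairwise compatibility conditions hold.
Pairwise compatibility: gcd(m_i, m_j) must divide a_i - a_j for every pair.
Merge one congruence at a time:
  Start: x ≡ 1 (mod 9).
  Combine with x ≡ 0 (mod 8): gcd(9, 8) = 1; 0 - 1 = -1, which IS divisible by 1, so compatible.
    Write x = 1 + 9·t and substitute into x ≡ 0 (mod 8): 9·t ≡ 0 − 1 = -1 (mod 8).
    Reduce coefficients mod 8: 1·t ≡ 7 (mod 8).
    So t ≡ 7 (mod 8).
    Then x = 1 + 9·7 = 64, valid modulo lcm(9, 8) = 72: x ≡ 64 (mod 72).
  Combine with x ≡ 10 (mod 18): gcd(72, 18) = 18; 10 - 64 = -54, which IS divisible by 18, so compatible.
    Write x = 64 + 72·t and substitute into x ≡ 10 (mod 18): 72·t ≡ 10 − 64 = -54 (mod 18).
    Divide the congruence (and modulus) by g = 18: 4·t ≡ -3 (mod 1).
    Modulo 1 every t works; take t = 0.
    Then x = 64 + 72·0 = 64, valid modulo lcm(72, 18) = 72: x ≡ 64 (mod 72).
Verify: 64 mod 9 = 1, 64 mod 8 = 0, 64 mod 18 = 10.

x ≡ 64 (mod 72).
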